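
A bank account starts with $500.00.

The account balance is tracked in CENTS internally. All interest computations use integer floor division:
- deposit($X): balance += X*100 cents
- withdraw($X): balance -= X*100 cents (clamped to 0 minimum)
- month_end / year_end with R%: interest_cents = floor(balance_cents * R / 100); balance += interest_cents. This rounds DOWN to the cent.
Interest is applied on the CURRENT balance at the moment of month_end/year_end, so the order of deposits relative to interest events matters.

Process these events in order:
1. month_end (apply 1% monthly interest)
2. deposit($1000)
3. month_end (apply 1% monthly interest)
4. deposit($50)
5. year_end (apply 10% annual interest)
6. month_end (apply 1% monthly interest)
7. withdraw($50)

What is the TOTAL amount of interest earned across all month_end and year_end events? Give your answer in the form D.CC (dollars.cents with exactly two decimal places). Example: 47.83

After 1 (month_end (apply 1% monthly interest)): balance=$505.00 total_interest=$5.00
After 2 (deposit($1000)): balance=$1505.00 total_interest=$5.00
After 3 (month_end (apply 1% monthly interest)): balance=$1520.05 total_interest=$20.05
After 4 (deposit($50)): balance=$1570.05 total_interest=$20.05
After 5 (year_end (apply 10% annual interest)): balance=$1727.05 total_interest=$177.05
After 6 (month_end (apply 1% monthly interest)): balance=$1744.32 total_interest=$194.32
After 7 (withdraw($50)): balance=$1694.32 total_interest=$194.32

Answer: 194.32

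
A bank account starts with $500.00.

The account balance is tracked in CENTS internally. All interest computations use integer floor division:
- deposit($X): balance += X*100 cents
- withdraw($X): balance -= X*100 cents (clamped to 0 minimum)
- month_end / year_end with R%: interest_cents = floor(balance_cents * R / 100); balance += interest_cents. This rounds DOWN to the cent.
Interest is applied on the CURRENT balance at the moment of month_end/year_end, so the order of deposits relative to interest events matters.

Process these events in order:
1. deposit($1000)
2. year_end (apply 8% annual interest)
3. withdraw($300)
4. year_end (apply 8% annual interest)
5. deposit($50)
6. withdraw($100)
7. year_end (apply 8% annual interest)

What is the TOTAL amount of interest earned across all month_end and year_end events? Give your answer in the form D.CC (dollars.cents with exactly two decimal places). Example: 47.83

After 1 (deposit($1000)): balance=$1500.00 total_interest=$0.00
After 2 (year_end (apply 8% annual interest)): balance=$1620.00 total_interest=$120.00
After 3 (withdraw($300)): balance=$1320.00 total_interest=$120.00
After 4 (year_end (apply 8% annual interest)): balance=$1425.60 total_interest=$225.60
After 5 (deposit($50)): balance=$1475.60 total_interest=$225.60
After 6 (withdraw($100)): balance=$1375.60 total_interest=$225.60
After 7 (year_end (apply 8% annual interest)): balance=$1485.64 total_interest=$335.64

Answer: 335.64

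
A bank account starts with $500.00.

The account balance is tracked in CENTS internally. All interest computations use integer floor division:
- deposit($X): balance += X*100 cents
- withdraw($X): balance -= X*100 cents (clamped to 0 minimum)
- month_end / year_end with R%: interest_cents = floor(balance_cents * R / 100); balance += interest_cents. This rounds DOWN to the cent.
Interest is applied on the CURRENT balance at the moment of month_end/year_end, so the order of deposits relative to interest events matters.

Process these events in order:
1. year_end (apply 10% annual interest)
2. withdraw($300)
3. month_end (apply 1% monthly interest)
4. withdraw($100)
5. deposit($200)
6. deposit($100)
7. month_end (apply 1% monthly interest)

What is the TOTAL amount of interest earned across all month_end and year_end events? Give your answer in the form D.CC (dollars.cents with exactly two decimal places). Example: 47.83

After 1 (year_end (apply 10% annual interest)): balance=$550.00 total_interest=$50.00
After 2 (withdraw($300)): balance=$250.00 total_interest=$50.00
After 3 (month_end (apply 1% monthly interest)): balance=$252.50 total_interest=$52.50
After 4 (withdraw($100)): balance=$152.50 total_interest=$52.50
After 5 (deposit($200)): balance=$352.50 total_interest=$52.50
After 6 (deposit($100)): balance=$452.50 total_interest=$52.50
After 7 (month_end (apply 1% monthly interest)): balance=$457.02 total_interest=$57.02

Answer: 57.02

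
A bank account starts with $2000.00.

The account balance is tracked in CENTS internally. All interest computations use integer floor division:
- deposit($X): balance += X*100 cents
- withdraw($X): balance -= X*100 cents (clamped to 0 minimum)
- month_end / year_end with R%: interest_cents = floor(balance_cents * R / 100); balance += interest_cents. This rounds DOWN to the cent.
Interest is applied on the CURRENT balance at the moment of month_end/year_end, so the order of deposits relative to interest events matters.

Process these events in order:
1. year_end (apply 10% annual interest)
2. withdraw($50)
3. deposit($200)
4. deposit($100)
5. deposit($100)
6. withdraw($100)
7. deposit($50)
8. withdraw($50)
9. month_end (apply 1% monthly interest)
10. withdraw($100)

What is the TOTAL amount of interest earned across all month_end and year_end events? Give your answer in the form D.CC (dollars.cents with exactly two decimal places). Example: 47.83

Answer: 224.50

Derivation:
After 1 (year_end (apply 10% annual interest)): balance=$2200.00 total_interest=$200.00
After 2 (withdraw($50)): balance=$2150.00 total_interest=$200.00
After 3 (deposit($200)): balance=$2350.00 total_interest=$200.00
After 4 (deposit($100)): balance=$2450.00 total_interest=$200.00
After 5 (deposit($100)): balance=$2550.00 total_interest=$200.00
After 6 (withdraw($100)): balance=$2450.00 total_interest=$200.00
After 7 (deposit($50)): balance=$2500.00 total_interest=$200.00
After 8 (withdraw($50)): balance=$2450.00 total_interest=$200.00
After 9 (month_end (apply 1% monthly interest)): balance=$2474.50 total_interest=$224.50
After 10 (withdraw($100)): balance=$2374.50 total_interest=$224.50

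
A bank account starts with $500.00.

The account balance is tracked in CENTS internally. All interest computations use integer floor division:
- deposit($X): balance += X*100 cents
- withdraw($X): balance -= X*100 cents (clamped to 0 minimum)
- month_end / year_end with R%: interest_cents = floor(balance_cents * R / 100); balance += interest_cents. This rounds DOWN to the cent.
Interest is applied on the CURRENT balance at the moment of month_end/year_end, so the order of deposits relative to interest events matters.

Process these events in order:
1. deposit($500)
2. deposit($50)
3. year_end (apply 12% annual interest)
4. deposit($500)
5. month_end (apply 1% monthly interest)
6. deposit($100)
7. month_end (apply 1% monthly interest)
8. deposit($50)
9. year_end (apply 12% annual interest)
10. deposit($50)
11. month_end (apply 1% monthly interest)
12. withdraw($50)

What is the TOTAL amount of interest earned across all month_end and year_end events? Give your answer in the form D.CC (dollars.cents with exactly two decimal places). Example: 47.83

Answer: 405.29

Derivation:
After 1 (deposit($500)): balance=$1000.00 total_interest=$0.00
After 2 (deposit($50)): balance=$1050.00 total_interest=$0.00
After 3 (year_end (apply 12% annual interest)): balance=$1176.00 total_interest=$126.00
After 4 (deposit($500)): balance=$1676.00 total_interest=$126.00
After 5 (month_end (apply 1% monthly interest)): balance=$1692.76 total_interest=$142.76
After 6 (deposit($100)): balance=$1792.76 total_interest=$142.76
After 7 (month_end (apply 1% monthly interest)): balance=$1810.68 total_interest=$160.68
After 8 (deposit($50)): balance=$1860.68 total_interest=$160.68
After 9 (year_end (apply 12% annual interest)): balance=$2083.96 total_interest=$383.96
After 10 (deposit($50)): balance=$2133.96 total_interest=$383.96
After 11 (month_end (apply 1% monthly interest)): balance=$2155.29 total_interest=$405.29
After 12 (withdraw($50)): balance=$2105.29 total_interest=$405.29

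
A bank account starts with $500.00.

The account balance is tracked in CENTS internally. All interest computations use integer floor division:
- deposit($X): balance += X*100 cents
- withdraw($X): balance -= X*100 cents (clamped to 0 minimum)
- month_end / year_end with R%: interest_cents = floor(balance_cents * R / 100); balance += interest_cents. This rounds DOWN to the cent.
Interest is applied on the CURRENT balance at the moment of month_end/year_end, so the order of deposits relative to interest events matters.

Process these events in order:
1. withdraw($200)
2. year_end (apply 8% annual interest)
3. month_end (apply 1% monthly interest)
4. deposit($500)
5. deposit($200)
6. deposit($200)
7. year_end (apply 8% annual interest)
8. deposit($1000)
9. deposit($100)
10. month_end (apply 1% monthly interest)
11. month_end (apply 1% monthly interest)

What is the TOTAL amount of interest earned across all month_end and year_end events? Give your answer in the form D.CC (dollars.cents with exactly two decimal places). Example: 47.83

Answer: 174.15

Derivation:
After 1 (withdraw($200)): balance=$300.00 total_interest=$0.00
After 2 (year_end (apply 8% annual interest)): balance=$324.00 total_interest=$24.00
After 3 (month_end (apply 1% monthly interest)): balance=$327.24 total_interest=$27.24
After 4 (deposit($500)): balance=$827.24 total_interest=$27.24
After 5 (deposit($200)): balance=$1027.24 total_interest=$27.24
After 6 (deposit($200)): balance=$1227.24 total_interest=$27.24
After 7 (year_end (apply 8% annual interest)): balance=$1325.41 total_interest=$125.41
After 8 (deposit($1000)): balance=$2325.41 total_interest=$125.41
After 9 (deposit($100)): balance=$2425.41 total_interest=$125.41
After 10 (month_end (apply 1% monthly interest)): balance=$2449.66 total_interest=$149.66
After 11 (month_end (apply 1% monthly interest)): balance=$2474.15 total_interest=$174.15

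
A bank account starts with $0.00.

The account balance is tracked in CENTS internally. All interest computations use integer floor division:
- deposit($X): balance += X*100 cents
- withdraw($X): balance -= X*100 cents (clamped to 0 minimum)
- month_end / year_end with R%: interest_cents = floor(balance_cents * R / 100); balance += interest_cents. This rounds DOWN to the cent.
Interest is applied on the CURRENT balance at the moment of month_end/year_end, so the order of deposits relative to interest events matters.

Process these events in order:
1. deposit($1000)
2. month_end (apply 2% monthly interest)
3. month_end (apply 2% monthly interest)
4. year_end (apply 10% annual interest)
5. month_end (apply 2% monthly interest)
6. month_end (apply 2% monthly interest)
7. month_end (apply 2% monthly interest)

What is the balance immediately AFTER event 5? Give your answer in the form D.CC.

After 1 (deposit($1000)): balance=$1000.00 total_interest=$0.00
After 2 (month_end (apply 2% monthly interest)): balance=$1020.00 total_interest=$20.00
After 3 (month_end (apply 2% monthly interest)): balance=$1040.40 total_interest=$40.40
After 4 (year_end (apply 10% annual interest)): balance=$1144.44 total_interest=$144.44
After 5 (month_end (apply 2% monthly interest)): balance=$1167.32 total_interest=$167.32

Answer: 1167.32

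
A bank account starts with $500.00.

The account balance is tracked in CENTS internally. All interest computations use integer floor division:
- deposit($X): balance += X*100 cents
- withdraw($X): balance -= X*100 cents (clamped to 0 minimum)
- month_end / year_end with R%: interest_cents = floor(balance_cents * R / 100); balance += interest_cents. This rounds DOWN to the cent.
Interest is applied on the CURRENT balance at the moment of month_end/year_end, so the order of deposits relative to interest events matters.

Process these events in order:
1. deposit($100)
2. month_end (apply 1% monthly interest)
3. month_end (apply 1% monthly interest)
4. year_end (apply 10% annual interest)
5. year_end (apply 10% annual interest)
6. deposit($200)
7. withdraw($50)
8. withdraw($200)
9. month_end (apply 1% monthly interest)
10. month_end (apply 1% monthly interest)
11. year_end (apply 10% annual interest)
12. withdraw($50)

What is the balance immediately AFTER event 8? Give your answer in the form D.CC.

Answer: 690.58

Derivation:
After 1 (deposit($100)): balance=$600.00 total_interest=$0.00
After 2 (month_end (apply 1% monthly interest)): balance=$606.00 total_interest=$6.00
After 3 (month_end (apply 1% monthly interest)): balance=$612.06 total_interest=$12.06
After 4 (year_end (apply 10% annual interest)): balance=$673.26 total_interest=$73.26
After 5 (year_end (apply 10% annual interest)): balance=$740.58 total_interest=$140.58
After 6 (deposit($200)): balance=$940.58 total_interest=$140.58
After 7 (withdraw($50)): balance=$890.58 total_interest=$140.58
After 8 (withdraw($200)): balance=$690.58 total_interest=$140.58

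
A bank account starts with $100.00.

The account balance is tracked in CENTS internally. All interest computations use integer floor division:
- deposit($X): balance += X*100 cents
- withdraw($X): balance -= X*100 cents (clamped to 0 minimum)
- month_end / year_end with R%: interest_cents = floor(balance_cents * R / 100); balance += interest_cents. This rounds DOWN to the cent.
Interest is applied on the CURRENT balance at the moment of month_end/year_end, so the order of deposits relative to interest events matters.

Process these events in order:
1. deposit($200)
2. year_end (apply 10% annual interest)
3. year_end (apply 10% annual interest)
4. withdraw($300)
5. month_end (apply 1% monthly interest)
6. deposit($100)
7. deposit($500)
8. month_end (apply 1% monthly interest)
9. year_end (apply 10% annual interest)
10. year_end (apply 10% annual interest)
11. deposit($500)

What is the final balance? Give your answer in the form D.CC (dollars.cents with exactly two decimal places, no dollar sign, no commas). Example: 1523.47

Answer: 1311.00

Derivation:
After 1 (deposit($200)): balance=$300.00 total_interest=$0.00
After 2 (year_end (apply 10% annual interest)): balance=$330.00 total_interest=$30.00
After 3 (year_end (apply 10% annual interest)): balance=$363.00 total_interest=$63.00
After 4 (withdraw($300)): balance=$63.00 total_interest=$63.00
After 5 (month_end (apply 1% monthly interest)): balance=$63.63 total_interest=$63.63
After 6 (deposit($100)): balance=$163.63 total_interest=$63.63
After 7 (deposit($500)): balance=$663.63 total_interest=$63.63
After 8 (month_end (apply 1% monthly interest)): balance=$670.26 total_interest=$70.26
After 9 (year_end (apply 10% annual interest)): balance=$737.28 total_interest=$137.28
After 10 (year_end (apply 10% annual interest)): balance=$811.00 total_interest=$211.00
After 11 (deposit($500)): balance=$1311.00 total_interest=$211.00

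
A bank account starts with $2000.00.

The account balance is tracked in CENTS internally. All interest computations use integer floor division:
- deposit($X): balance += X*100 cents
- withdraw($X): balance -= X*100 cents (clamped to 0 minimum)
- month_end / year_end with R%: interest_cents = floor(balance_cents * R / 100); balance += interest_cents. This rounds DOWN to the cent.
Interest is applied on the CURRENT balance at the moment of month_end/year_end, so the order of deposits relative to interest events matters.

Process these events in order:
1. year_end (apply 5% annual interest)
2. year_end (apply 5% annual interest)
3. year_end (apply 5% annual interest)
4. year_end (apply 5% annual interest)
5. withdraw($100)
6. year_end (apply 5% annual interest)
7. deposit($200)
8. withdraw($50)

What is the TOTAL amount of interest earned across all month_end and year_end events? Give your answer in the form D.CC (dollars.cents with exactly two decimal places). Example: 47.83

After 1 (year_end (apply 5% annual interest)): balance=$2100.00 total_interest=$100.00
After 2 (year_end (apply 5% annual interest)): balance=$2205.00 total_interest=$205.00
After 3 (year_end (apply 5% annual interest)): balance=$2315.25 total_interest=$315.25
After 4 (year_end (apply 5% annual interest)): balance=$2431.01 total_interest=$431.01
After 5 (withdraw($100)): balance=$2331.01 total_interest=$431.01
After 6 (year_end (apply 5% annual interest)): balance=$2447.56 total_interest=$547.56
After 7 (deposit($200)): balance=$2647.56 total_interest=$547.56
After 8 (withdraw($50)): balance=$2597.56 total_interest=$547.56

Answer: 547.56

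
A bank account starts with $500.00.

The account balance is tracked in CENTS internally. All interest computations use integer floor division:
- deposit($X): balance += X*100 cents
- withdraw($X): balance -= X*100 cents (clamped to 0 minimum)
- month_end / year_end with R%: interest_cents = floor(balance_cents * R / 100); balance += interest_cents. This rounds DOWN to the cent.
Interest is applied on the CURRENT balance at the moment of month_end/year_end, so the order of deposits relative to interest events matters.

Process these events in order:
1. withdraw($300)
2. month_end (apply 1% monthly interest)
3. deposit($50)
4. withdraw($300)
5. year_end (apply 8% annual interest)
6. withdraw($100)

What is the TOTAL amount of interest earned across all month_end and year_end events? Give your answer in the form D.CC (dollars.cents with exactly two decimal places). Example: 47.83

Answer: 2.00

Derivation:
After 1 (withdraw($300)): balance=$200.00 total_interest=$0.00
After 2 (month_end (apply 1% monthly interest)): balance=$202.00 total_interest=$2.00
After 3 (deposit($50)): balance=$252.00 total_interest=$2.00
After 4 (withdraw($300)): balance=$0.00 total_interest=$2.00
After 5 (year_end (apply 8% annual interest)): balance=$0.00 total_interest=$2.00
After 6 (withdraw($100)): balance=$0.00 total_interest=$2.00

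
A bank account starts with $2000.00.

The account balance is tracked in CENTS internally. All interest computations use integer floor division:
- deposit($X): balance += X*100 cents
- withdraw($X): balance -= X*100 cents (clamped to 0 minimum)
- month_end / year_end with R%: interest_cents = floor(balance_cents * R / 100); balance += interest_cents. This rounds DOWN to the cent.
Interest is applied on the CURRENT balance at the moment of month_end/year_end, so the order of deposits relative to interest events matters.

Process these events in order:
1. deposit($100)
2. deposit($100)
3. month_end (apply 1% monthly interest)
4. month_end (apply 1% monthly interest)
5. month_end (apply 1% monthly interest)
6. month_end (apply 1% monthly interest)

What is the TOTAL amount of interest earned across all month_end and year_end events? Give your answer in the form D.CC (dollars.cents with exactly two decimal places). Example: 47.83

Answer: 89.32

Derivation:
After 1 (deposit($100)): balance=$2100.00 total_interest=$0.00
After 2 (deposit($100)): balance=$2200.00 total_interest=$0.00
After 3 (month_end (apply 1% monthly interest)): balance=$2222.00 total_interest=$22.00
After 4 (month_end (apply 1% monthly interest)): balance=$2244.22 total_interest=$44.22
After 5 (month_end (apply 1% monthly interest)): balance=$2266.66 total_interest=$66.66
After 6 (month_end (apply 1% monthly interest)): balance=$2289.32 total_interest=$89.32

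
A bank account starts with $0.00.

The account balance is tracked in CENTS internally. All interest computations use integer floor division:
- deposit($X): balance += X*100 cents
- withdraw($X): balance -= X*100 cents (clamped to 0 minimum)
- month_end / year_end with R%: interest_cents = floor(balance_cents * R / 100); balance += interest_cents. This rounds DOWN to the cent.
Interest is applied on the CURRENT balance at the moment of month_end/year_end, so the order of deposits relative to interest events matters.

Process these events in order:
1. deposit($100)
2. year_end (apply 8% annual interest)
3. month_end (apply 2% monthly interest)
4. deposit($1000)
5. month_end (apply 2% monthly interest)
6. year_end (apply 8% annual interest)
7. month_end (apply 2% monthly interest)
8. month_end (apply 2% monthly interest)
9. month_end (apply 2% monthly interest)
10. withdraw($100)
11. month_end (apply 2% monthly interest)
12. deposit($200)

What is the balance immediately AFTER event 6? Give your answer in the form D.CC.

Answer: 1222.94

Derivation:
After 1 (deposit($100)): balance=$100.00 total_interest=$0.00
After 2 (year_end (apply 8% annual interest)): balance=$108.00 total_interest=$8.00
After 3 (month_end (apply 2% monthly interest)): balance=$110.16 total_interest=$10.16
After 4 (deposit($1000)): balance=$1110.16 total_interest=$10.16
After 5 (month_end (apply 2% monthly interest)): balance=$1132.36 total_interest=$32.36
After 6 (year_end (apply 8% annual interest)): balance=$1222.94 total_interest=$122.94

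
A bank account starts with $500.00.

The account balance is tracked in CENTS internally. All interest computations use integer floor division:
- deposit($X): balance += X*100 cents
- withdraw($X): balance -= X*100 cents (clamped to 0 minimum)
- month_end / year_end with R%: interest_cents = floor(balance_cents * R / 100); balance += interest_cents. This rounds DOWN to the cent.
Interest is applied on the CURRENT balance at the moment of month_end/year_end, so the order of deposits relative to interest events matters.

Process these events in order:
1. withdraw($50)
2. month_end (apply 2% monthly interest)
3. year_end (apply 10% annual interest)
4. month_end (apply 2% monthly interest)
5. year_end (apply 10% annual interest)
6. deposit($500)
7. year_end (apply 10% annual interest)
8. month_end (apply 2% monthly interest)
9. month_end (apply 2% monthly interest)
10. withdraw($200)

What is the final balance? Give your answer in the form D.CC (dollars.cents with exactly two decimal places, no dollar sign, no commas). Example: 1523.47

After 1 (withdraw($50)): balance=$450.00 total_interest=$0.00
After 2 (month_end (apply 2% monthly interest)): balance=$459.00 total_interest=$9.00
After 3 (year_end (apply 10% annual interest)): balance=$504.90 total_interest=$54.90
After 4 (month_end (apply 2% monthly interest)): balance=$514.99 total_interest=$64.99
After 5 (year_end (apply 10% annual interest)): balance=$566.48 total_interest=$116.48
After 6 (deposit($500)): balance=$1066.48 total_interest=$116.48
After 7 (year_end (apply 10% annual interest)): balance=$1173.12 total_interest=$223.12
After 8 (month_end (apply 2% monthly interest)): balance=$1196.58 total_interest=$246.58
After 9 (month_end (apply 2% monthly interest)): balance=$1220.51 total_interest=$270.51
After 10 (withdraw($200)): balance=$1020.51 total_interest=$270.51

Answer: 1020.51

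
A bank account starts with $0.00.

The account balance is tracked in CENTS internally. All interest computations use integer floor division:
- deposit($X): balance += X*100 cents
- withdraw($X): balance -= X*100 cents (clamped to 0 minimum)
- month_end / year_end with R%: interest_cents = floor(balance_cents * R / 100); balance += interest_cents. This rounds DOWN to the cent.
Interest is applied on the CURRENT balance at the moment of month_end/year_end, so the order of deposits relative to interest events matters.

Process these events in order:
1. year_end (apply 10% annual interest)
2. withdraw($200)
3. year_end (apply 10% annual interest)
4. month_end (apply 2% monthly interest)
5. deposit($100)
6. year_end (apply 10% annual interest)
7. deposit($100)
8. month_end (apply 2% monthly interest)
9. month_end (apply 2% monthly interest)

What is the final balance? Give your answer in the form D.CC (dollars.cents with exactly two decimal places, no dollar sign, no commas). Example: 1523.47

After 1 (year_end (apply 10% annual interest)): balance=$0.00 total_interest=$0.00
After 2 (withdraw($200)): balance=$0.00 total_interest=$0.00
After 3 (year_end (apply 10% annual interest)): balance=$0.00 total_interest=$0.00
After 4 (month_end (apply 2% monthly interest)): balance=$0.00 total_interest=$0.00
After 5 (deposit($100)): balance=$100.00 total_interest=$0.00
After 6 (year_end (apply 10% annual interest)): balance=$110.00 total_interest=$10.00
After 7 (deposit($100)): balance=$210.00 total_interest=$10.00
After 8 (month_end (apply 2% monthly interest)): balance=$214.20 total_interest=$14.20
After 9 (month_end (apply 2% monthly interest)): balance=$218.48 total_interest=$18.48

Answer: 218.48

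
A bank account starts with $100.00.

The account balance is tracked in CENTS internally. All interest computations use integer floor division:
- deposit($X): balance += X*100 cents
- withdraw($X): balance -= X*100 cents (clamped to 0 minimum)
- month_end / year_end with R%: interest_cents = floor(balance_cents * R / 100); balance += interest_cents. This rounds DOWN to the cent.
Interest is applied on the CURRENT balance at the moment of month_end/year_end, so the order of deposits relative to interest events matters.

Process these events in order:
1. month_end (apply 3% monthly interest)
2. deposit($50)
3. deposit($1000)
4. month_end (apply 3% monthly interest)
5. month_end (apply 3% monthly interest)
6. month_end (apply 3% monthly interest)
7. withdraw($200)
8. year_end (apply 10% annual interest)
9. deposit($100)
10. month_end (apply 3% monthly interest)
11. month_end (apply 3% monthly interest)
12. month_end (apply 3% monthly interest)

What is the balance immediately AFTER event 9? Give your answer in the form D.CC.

After 1 (month_end (apply 3% monthly interest)): balance=$103.00 total_interest=$3.00
After 2 (deposit($50)): balance=$153.00 total_interest=$3.00
After 3 (deposit($1000)): balance=$1153.00 total_interest=$3.00
After 4 (month_end (apply 3% monthly interest)): balance=$1187.59 total_interest=$37.59
After 5 (month_end (apply 3% monthly interest)): balance=$1223.21 total_interest=$73.21
After 6 (month_end (apply 3% monthly interest)): balance=$1259.90 total_interest=$109.90
After 7 (withdraw($200)): balance=$1059.90 total_interest=$109.90
After 8 (year_end (apply 10% annual interest)): balance=$1165.89 total_interest=$215.89
After 9 (deposit($100)): balance=$1265.89 total_interest=$215.89

Answer: 1265.89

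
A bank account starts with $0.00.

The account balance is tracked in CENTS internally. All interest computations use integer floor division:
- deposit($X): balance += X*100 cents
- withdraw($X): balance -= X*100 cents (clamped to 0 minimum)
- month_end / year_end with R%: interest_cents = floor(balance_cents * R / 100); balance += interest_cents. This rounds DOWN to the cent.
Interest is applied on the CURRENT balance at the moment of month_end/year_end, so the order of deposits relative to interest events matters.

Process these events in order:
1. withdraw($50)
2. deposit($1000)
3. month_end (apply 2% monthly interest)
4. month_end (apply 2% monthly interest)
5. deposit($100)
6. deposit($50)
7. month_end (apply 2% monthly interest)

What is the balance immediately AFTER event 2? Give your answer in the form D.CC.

Answer: 1000.00

Derivation:
After 1 (withdraw($50)): balance=$0.00 total_interest=$0.00
After 2 (deposit($1000)): balance=$1000.00 total_interest=$0.00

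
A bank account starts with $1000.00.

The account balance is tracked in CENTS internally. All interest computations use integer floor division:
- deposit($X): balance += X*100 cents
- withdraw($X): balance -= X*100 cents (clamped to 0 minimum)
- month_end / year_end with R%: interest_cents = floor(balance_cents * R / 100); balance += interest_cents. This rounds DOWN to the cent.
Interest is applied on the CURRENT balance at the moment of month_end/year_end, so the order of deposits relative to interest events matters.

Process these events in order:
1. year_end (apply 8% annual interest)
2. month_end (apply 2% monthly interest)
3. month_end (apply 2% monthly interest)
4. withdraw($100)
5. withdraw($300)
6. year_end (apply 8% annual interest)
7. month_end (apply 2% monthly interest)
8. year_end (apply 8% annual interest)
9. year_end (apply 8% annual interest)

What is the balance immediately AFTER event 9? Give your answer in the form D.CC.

Answer: 929.79

Derivation:
After 1 (year_end (apply 8% annual interest)): balance=$1080.00 total_interest=$80.00
After 2 (month_end (apply 2% monthly interest)): balance=$1101.60 total_interest=$101.60
After 3 (month_end (apply 2% monthly interest)): balance=$1123.63 total_interest=$123.63
After 4 (withdraw($100)): balance=$1023.63 total_interest=$123.63
After 5 (withdraw($300)): balance=$723.63 total_interest=$123.63
After 6 (year_end (apply 8% annual interest)): balance=$781.52 total_interest=$181.52
After 7 (month_end (apply 2% monthly interest)): balance=$797.15 total_interest=$197.15
After 8 (year_end (apply 8% annual interest)): balance=$860.92 total_interest=$260.92
After 9 (year_end (apply 8% annual interest)): balance=$929.79 total_interest=$329.79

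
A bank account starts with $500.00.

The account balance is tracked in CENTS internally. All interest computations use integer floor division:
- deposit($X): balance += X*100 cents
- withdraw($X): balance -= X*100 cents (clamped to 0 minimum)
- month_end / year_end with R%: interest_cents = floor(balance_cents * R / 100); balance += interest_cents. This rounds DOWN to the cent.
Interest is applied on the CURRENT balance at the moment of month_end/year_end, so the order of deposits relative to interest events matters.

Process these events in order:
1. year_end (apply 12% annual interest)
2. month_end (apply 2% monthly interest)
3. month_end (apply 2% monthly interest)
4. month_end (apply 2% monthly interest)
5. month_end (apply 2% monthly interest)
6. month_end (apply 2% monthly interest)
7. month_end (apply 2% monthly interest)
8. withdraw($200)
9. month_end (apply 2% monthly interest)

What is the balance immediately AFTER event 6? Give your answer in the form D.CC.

Answer: 618.27

Derivation:
After 1 (year_end (apply 12% annual interest)): balance=$560.00 total_interest=$60.00
After 2 (month_end (apply 2% monthly interest)): balance=$571.20 total_interest=$71.20
After 3 (month_end (apply 2% monthly interest)): balance=$582.62 total_interest=$82.62
After 4 (month_end (apply 2% monthly interest)): balance=$594.27 total_interest=$94.27
After 5 (month_end (apply 2% monthly interest)): balance=$606.15 total_interest=$106.15
After 6 (month_end (apply 2% monthly interest)): balance=$618.27 total_interest=$118.27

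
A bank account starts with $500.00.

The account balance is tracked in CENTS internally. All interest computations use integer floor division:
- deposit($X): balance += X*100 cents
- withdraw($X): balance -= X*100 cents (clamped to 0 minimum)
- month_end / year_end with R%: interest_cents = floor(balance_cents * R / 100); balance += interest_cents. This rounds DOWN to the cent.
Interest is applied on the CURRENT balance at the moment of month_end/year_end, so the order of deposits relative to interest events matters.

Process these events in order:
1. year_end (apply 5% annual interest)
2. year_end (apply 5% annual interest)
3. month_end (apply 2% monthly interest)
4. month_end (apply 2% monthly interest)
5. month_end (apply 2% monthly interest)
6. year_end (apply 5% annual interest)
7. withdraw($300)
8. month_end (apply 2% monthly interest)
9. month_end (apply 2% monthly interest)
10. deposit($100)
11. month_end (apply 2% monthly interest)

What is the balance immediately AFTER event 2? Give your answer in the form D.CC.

Answer: 551.25

Derivation:
After 1 (year_end (apply 5% annual interest)): balance=$525.00 total_interest=$25.00
After 2 (year_end (apply 5% annual interest)): balance=$551.25 total_interest=$51.25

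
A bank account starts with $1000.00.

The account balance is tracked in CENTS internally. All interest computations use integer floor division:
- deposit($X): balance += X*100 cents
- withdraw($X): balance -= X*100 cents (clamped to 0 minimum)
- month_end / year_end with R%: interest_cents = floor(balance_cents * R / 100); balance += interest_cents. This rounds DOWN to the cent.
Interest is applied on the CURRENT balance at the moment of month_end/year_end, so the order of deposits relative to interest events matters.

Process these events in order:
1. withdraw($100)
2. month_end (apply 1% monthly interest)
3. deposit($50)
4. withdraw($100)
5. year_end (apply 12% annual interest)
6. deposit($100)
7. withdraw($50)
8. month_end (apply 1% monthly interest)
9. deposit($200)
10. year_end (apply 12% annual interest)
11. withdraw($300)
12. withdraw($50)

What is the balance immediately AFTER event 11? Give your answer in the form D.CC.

Answer: 1068.86

Derivation:
After 1 (withdraw($100)): balance=$900.00 total_interest=$0.00
After 2 (month_end (apply 1% monthly interest)): balance=$909.00 total_interest=$9.00
After 3 (deposit($50)): balance=$959.00 total_interest=$9.00
After 4 (withdraw($100)): balance=$859.00 total_interest=$9.00
After 5 (year_end (apply 12% annual interest)): balance=$962.08 total_interest=$112.08
After 6 (deposit($100)): balance=$1062.08 total_interest=$112.08
After 7 (withdraw($50)): balance=$1012.08 total_interest=$112.08
After 8 (month_end (apply 1% monthly interest)): balance=$1022.20 total_interest=$122.20
After 9 (deposit($200)): balance=$1222.20 total_interest=$122.20
After 10 (year_end (apply 12% annual interest)): balance=$1368.86 total_interest=$268.86
After 11 (withdraw($300)): balance=$1068.86 total_interest=$268.86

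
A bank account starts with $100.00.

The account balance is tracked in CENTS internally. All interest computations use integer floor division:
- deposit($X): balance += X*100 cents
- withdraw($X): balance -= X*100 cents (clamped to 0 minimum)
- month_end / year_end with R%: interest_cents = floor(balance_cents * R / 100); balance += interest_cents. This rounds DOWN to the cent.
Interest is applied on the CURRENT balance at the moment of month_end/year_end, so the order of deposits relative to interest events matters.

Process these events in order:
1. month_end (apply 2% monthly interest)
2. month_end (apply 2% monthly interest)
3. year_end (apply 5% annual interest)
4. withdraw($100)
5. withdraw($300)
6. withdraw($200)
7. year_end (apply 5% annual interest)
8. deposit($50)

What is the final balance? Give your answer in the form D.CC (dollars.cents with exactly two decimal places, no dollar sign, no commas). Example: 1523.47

Answer: 50.00

Derivation:
After 1 (month_end (apply 2% monthly interest)): balance=$102.00 total_interest=$2.00
After 2 (month_end (apply 2% monthly interest)): balance=$104.04 total_interest=$4.04
After 3 (year_end (apply 5% annual interest)): balance=$109.24 total_interest=$9.24
After 4 (withdraw($100)): balance=$9.24 total_interest=$9.24
After 5 (withdraw($300)): balance=$0.00 total_interest=$9.24
After 6 (withdraw($200)): balance=$0.00 total_interest=$9.24
After 7 (year_end (apply 5% annual interest)): balance=$0.00 total_interest=$9.24
After 8 (deposit($50)): balance=$50.00 total_interest=$9.24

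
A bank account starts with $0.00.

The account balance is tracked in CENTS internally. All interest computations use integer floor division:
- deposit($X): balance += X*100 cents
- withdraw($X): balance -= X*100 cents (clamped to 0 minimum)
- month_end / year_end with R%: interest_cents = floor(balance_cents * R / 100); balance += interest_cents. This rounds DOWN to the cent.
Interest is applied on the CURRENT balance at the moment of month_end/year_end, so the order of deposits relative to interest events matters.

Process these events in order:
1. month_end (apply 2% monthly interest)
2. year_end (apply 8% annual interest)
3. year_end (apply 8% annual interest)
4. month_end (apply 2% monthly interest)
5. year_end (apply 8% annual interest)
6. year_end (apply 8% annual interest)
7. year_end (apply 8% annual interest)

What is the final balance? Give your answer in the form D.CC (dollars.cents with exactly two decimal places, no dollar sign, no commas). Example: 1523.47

After 1 (month_end (apply 2% monthly interest)): balance=$0.00 total_interest=$0.00
After 2 (year_end (apply 8% annual interest)): balance=$0.00 total_interest=$0.00
After 3 (year_end (apply 8% annual interest)): balance=$0.00 total_interest=$0.00
After 4 (month_end (apply 2% monthly interest)): balance=$0.00 total_interest=$0.00
After 5 (year_end (apply 8% annual interest)): balance=$0.00 total_interest=$0.00
After 6 (year_end (apply 8% annual interest)): balance=$0.00 total_interest=$0.00
After 7 (year_end (apply 8% annual interest)): balance=$0.00 total_interest=$0.00

Answer: 0.00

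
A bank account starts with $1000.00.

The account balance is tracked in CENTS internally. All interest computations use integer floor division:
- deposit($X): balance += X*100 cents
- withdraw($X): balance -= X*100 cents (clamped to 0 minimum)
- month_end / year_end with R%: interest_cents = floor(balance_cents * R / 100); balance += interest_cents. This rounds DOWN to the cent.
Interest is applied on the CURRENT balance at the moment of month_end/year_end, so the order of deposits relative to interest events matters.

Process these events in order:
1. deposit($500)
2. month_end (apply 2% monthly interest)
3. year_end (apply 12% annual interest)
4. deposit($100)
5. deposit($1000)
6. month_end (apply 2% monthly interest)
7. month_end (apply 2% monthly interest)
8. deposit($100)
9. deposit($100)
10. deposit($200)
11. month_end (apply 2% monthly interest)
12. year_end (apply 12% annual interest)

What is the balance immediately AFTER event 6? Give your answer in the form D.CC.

Answer: 2869.87

Derivation:
After 1 (deposit($500)): balance=$1500.00 total_interest=$0.00
After 2 (month_end (apply 2% monthly interest)): balance=$1530.00 total_interest=$30.00
After 3 (year_end (apply 12% annual interest)): balance=$1713.60 total_interest=$213.60
After 4 (deposit($100)): balance=$1813.60 total_interest=$213.60
After 5 (deposit($1000)): balance=$2813.60 total_interest=$213.60
After 6 (month_end (apply 2% monthly interest)): balance=$2869.87 total_interest=$269.87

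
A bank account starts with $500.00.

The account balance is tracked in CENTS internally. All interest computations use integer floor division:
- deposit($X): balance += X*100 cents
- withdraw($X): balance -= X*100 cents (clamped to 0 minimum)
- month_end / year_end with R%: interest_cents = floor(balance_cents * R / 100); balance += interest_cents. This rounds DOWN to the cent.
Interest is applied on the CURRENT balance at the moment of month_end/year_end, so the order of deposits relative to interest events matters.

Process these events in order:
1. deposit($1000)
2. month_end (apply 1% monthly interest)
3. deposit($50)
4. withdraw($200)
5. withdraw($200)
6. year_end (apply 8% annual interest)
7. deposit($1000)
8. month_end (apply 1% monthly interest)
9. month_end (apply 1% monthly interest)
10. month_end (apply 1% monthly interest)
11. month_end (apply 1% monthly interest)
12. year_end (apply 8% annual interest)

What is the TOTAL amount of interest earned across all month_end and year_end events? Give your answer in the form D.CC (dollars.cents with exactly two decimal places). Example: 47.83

Answer: 387.85

Derivation:
After 1 (deposit($1000)): balance=$1500.00 total_interest=$0.00
After 2 (month_end (apply 1% monthly interest)): balance=$1515.00 total_interest=$15.00
After 3 (deposit($50)): balance=$1565.00 total_interest=$15.00
After 4 (withdraw($200)): balance=$1365.00 total_interest=$15.00
After 5 (withdraw($200)): balance=$1165.00 total_interest=$15.00
After 6 (year_end (apply 8% annual interest)): balance=$1258.20 total_interest=$108.20
After 7 (deposit($1000)): balance=$2258.20 total_interest=$108.20
After 8 (month_end (apply 1% monthly interest)): balance=$2280.78 total_interest=$130.78
After 9 (month_end (apply 1% monthly interest)): balance=$2303.58 total_interest=$153.58
After 10 (month_end (apply 1% monthly interest)): balance=$2326.61 total_interest=$176.61
After 11 (month_end (apply 1% monthly interest)): balance=$2349.87 total_interest=$199.87
After 12 (year_end (apply 8% annual interest)): balance=$2537.85 total_interest=$387.85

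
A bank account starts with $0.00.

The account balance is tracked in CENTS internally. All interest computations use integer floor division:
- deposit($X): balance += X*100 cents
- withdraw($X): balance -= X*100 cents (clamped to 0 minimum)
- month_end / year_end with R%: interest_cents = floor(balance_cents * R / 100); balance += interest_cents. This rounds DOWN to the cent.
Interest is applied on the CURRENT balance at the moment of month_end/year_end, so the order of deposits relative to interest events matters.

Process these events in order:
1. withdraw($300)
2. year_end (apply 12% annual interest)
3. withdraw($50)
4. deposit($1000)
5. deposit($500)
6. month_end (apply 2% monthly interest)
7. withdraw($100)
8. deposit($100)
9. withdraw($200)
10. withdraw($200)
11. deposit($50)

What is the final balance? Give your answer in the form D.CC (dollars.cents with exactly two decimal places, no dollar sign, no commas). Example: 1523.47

Answer: 1180.00

Derivation:
After 1 (withdraw($300)): balance=$0.00 total_interest=$0.00
After 2 (year_end (apply 12% annual interest)): balance=$0.00 total_interest=$0.00
After 3 (withdraw($50)): balance=$0.00 total_interest=$0.00
After 4 (deposit($1000)): balance=$1000.00 total_interest=$0.00
After 5 (deposit($500)): balance=$1500.00 total_interest=$0.00
After 6 (month_end (apply 2% monthly interest)): balance=$1530.00 total_interest=$30.00
After 7 (withdraw($100)): balance=$1430.00 total_interest=$30.00
After 8 (deposit($100)): balance=$1530.00 total_interest=$30.00
After 9 (withdraw($200)): balance=$1330.00 total_interest=$30.00
After 10 (withdraw($200)): balance=$1130.00 total_interest=$30.00
After 11 (deposit($50)): balance=$1180.00 total_interest=$30.00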